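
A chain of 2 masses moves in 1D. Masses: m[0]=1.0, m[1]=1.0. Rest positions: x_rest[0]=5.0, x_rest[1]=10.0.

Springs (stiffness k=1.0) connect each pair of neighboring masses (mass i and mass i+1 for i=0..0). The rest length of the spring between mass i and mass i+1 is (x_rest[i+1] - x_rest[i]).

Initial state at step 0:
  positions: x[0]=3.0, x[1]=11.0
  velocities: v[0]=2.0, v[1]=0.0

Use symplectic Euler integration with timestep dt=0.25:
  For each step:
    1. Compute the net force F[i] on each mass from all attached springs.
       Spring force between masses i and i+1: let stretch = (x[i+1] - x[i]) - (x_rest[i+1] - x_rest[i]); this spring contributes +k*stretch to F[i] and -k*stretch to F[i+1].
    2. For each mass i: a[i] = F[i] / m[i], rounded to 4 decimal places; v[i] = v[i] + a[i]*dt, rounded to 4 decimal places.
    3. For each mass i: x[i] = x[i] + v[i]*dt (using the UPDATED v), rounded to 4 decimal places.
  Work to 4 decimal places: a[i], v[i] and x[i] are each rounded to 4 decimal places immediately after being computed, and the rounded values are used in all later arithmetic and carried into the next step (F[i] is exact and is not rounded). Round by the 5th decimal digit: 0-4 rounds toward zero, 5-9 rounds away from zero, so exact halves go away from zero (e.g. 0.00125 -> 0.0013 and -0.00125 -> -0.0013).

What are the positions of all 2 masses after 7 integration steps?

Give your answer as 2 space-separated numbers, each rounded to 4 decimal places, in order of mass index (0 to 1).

Answer: 8.0417 9.4585

Derivation:
Step 0: x=[3.0000 11.0000] v=[2.0000 0.0000]
Step 1: x=[3.6875 10.8125] v=[2.7500 -0.7500]
Step 2: x=[4.5078 10.4922] v=[3.2813 -1.2813]
Step 3: x=[5.3897 10.1104] v=[3.5274 -1.5274]
Step 4: x=[6.2541 9.7460] v=[3.4576 -1.4576]
Step 5: x=[7.0243 9.4759] v=[3.0806 -1.0806]
Step 6: x=[7.6352 9.3650] v=[2.4435 -0.4435]
Step 7: x=[8.0417 9.4585] v=[1.6260 0.3741]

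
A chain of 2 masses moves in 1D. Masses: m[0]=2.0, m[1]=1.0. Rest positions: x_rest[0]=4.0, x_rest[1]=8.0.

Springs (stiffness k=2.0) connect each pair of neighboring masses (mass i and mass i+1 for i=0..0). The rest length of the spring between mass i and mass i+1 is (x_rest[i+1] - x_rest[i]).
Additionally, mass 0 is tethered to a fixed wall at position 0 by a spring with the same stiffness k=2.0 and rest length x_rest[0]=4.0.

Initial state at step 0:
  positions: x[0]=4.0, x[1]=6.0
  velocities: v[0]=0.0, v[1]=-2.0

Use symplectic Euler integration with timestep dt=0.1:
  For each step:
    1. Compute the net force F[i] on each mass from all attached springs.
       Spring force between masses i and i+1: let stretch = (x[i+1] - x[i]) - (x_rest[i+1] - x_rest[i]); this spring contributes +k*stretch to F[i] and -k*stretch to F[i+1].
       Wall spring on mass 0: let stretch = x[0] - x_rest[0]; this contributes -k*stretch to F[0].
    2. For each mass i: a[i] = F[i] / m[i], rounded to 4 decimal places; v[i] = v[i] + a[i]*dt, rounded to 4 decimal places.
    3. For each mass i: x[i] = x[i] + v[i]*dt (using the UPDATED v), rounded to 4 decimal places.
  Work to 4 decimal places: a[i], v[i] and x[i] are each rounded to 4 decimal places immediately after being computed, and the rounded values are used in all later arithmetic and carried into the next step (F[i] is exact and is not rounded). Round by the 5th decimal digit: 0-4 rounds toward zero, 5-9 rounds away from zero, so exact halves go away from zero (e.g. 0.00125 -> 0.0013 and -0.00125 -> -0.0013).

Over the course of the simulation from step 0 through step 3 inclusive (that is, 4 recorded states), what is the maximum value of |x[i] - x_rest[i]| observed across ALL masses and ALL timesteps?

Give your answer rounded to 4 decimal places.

Answer: 2.3501

Derivation:
Step 0: x=[4.0000 6.0000] v=[0.0000 -2.0000]
Step 1: x=[3.9800 5.8400] v=[-0.2000 -1.6000]
Step 2: x=[3.9388 5.7228] v=[-0.4120 -1.1720]
Step 3: x=[3.8761 5.6499] v=[-0.6275 -0.7288]
Max displacement = 2.3501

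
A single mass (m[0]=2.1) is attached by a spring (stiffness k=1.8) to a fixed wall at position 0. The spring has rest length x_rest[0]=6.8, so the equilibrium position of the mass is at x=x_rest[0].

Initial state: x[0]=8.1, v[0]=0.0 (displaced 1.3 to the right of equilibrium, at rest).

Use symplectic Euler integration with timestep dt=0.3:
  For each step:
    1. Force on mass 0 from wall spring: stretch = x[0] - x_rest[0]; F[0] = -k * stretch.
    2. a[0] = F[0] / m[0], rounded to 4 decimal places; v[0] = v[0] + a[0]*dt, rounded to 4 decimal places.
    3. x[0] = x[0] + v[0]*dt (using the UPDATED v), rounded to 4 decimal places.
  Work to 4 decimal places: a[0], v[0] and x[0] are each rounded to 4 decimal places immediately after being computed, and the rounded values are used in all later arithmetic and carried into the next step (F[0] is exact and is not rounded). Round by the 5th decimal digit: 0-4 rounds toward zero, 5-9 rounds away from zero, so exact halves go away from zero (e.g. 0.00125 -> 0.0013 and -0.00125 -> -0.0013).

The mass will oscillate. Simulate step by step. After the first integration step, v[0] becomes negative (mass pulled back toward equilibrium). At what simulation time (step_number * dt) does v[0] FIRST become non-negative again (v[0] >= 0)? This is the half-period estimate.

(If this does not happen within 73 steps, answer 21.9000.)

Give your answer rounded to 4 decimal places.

Step 0: x=[8.1000] v=[0.0000]
Step 1: x=[7.9997] v=[-0.3343]
Step 2: x=[7.8069] v=[-0.6428]
Step 3: x=[7.5364] v=[-0.9017]
Step 4: x=[7.2091] v=[-1.0911]
Step 5: x=[6.8502] v=[-1.1963]
Step 6: x=[6.4874] v=[-1.2092]
Step 7: x=[6.1488] v=[-1.1288]
Step 8: x=[5.8604] v=[-0.9613]
Step 9: x=[5.6445] v=[-0.7197]
Step 10: x=[5.5177] v=[-0.4226]
Step 11: x=[5.4898] v=[-0.0929]
Step 12: x=[5.5630] v=[0.2440]
First v>=0 after going negative at step 12, time=3.6000

Answer: 3.6000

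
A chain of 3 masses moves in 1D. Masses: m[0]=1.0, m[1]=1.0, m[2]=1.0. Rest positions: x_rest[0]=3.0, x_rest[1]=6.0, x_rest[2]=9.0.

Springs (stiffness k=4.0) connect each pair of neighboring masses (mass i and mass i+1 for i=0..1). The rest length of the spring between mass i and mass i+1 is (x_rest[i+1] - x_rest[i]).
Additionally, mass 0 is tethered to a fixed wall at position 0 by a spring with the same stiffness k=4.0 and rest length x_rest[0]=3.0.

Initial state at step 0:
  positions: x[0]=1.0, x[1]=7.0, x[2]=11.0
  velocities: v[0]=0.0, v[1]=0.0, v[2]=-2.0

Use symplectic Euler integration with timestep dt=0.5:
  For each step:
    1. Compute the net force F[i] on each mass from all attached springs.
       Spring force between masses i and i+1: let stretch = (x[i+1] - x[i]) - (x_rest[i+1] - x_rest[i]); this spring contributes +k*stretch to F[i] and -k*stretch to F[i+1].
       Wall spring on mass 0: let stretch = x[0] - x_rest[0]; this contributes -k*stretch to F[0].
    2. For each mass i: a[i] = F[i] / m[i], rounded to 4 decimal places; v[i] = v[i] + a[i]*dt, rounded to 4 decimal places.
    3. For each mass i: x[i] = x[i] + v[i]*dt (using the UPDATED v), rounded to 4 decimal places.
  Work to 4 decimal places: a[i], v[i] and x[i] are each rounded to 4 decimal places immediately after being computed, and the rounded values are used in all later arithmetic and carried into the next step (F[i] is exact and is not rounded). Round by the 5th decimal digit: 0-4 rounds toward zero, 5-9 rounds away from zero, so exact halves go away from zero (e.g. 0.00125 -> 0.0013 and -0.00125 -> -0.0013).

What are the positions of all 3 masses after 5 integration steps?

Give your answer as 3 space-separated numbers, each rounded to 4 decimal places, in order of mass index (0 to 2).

Answer: 0.0000 6.0000 7.0000

Derivation:
Step 0: x=[1.0000 7.0000 11.0000] v=[0.0000 0.0000 -2.0000]
Step 1: x=[6.0000 5.0000 9.0000] v=[10.0000 -4.0000 -4.0000]
Step 2: x=[4.0000 8.0000 6.0000] v=[-4.0000 6.0000 -6.0000]
Step 3: x=[2.0000 5.0000 8.0000] v=[-4.0000 -6.0000 4.0000]
Step 4: x=[1.0000 2.0000 10.0000] v=[-2.0000 -6.0000 4.0000]
Step 5: x=[0.0000 6.0000 7.0000] v=[-2.0000 8.0000 -6.0000]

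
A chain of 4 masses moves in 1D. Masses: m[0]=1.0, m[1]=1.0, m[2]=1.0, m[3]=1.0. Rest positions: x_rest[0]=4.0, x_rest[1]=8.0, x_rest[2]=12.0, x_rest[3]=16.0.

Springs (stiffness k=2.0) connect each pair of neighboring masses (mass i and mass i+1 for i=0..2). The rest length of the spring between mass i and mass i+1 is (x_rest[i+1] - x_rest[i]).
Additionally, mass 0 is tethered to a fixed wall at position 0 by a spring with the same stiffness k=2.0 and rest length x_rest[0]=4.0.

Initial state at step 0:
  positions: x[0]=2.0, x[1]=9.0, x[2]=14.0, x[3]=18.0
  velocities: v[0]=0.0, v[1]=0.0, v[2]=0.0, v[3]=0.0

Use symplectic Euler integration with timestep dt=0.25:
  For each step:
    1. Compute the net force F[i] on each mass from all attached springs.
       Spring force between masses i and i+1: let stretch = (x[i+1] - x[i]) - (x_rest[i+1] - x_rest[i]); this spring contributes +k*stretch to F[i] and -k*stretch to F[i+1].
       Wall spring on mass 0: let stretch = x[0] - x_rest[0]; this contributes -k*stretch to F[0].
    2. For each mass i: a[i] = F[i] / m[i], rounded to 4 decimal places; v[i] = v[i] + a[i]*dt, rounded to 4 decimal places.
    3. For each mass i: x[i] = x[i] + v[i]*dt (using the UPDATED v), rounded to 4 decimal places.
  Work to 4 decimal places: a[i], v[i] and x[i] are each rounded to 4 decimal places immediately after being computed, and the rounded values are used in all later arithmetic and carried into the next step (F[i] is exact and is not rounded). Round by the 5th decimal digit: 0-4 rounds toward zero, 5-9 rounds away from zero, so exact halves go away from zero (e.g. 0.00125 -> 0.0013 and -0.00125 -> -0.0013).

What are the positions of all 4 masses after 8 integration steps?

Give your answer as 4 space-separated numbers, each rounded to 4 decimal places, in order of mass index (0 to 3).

Answer: 5.0311 10.0040 12.2228 16.0090

Derivation:
Step 0: x=[2.0000 9.0000 14.0000 18.0000] v=[0.0000 0.0000 0.0000 0.0000]
Step 1: x=[2.6250 8.7500 13.8750 18.0000] v=[2.5000 -1.0000 -0.5000 0.0000]
Step 2: x=[3.6875 8.3750 13.6250 17.9844] v=[4.2500 -1.5000 -1.0000 -0.0625]
Step 3: x=[4.8750 8.0703 13.2637 17.9239] v=[4.7500 -1.2188 -1.4453 -0.2422]
Step 4: x=[5.8526 8.0154 12.8357 17.7808] v=[3.9102 -0.2198 -1.7119 -0.5723]
Step 5: x=[6.3689 8.2927 12.4233 17.5196] v=[2.0653 1.1090 -1.6495 -1.0449]
Step 6: x=[6.3296 8.8458 12.1316 17.1213] v=[-0.1573 2.2124 -1.1667 -1.5931]
Step 7: x=[5.8136 9.4951 12.0529 16.5993] v=[-2.0640 2.5972 -0.3148 -2.0880]
Step 8: x=[5.0311 10.0040 12.2228 16.0090] v=[-3.1301 2.0354 0.6795 -2.3612]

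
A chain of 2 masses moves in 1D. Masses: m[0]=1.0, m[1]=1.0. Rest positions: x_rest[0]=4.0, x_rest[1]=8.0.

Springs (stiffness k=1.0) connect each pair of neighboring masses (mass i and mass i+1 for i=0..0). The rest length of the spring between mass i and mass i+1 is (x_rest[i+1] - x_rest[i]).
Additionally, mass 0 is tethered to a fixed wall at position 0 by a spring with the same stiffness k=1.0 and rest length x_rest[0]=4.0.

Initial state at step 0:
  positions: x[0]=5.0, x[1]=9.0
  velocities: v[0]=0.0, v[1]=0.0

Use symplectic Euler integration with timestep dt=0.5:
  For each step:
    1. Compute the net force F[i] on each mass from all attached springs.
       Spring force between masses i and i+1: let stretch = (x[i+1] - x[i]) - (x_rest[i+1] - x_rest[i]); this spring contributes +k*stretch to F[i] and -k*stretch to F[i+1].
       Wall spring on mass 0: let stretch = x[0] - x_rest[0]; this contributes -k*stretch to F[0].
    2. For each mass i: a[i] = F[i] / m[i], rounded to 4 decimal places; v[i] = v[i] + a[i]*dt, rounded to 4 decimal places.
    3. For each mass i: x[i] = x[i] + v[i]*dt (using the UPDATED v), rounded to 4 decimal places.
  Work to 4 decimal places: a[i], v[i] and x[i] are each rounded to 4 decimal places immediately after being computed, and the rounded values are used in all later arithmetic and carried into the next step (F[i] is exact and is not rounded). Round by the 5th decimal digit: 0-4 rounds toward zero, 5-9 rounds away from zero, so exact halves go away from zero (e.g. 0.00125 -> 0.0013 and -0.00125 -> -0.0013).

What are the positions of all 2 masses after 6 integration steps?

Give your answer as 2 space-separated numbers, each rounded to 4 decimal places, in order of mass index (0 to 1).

Answer: 3.8791 7.3683

Derivation:
Step 0: x=[5.0000 9.0000] v=[0.0000 0.0000]
Step 1: x=[4.7500 9.0000] v=[-0.5000 0.0000]
Step 2: x=[4.3750 8.9375] v=[-0.7500 -0.1250]
Step 3: x=[4.0469 8.7344] v=[-0.6563 -0.4063]
Step 4: x=[3.8789 8.3594] v=[-0.3360 -0.7501]
Step 5: x=[3.8613 7.8642] v=[-0.0352 -0.9904]
Step 6: x=[3.8791 7.3683] v=[0.0356 -0.9919]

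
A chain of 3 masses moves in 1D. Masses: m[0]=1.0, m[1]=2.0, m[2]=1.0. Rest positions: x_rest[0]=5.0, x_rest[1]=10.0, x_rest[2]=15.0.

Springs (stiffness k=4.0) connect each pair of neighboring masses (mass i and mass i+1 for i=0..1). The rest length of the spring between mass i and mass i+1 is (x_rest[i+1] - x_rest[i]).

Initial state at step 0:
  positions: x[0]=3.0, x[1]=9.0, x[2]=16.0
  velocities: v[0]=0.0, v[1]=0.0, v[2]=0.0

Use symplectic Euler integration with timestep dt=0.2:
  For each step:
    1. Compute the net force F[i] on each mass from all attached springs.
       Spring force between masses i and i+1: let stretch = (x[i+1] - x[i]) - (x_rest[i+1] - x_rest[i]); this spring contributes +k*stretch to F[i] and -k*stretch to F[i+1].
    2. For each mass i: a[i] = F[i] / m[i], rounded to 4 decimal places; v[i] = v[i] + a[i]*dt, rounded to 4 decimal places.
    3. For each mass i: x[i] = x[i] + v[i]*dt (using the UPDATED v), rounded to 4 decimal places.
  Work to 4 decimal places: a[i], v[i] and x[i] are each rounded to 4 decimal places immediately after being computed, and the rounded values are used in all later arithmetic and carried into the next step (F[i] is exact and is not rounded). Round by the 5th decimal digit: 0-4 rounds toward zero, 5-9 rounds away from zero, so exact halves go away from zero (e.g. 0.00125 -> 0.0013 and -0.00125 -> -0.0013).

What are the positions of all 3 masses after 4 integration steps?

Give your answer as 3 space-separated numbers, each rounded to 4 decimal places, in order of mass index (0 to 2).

Step 0: x=[3.0000 9.0000 16.0000] v=[0.0000 0.0000 0.0000]
Step 1: x=[3.1600 9.0800 15.6800] v=[0.8000 0.4000 -1.6000]
Step 2: x=[3.4672 9.2144 15.1040] v=[1.5360 0.6720 -2.8800]
Step 3: x=[3.8940 9.3602 14.3857] v=[2.1338 0.7290 -3.5917]
Step 4: x=[4.3954 9.4707 13.6633] v=[2.5068 0.5527 -3.6121]

Answer: 4.3954 9.4707 13.6633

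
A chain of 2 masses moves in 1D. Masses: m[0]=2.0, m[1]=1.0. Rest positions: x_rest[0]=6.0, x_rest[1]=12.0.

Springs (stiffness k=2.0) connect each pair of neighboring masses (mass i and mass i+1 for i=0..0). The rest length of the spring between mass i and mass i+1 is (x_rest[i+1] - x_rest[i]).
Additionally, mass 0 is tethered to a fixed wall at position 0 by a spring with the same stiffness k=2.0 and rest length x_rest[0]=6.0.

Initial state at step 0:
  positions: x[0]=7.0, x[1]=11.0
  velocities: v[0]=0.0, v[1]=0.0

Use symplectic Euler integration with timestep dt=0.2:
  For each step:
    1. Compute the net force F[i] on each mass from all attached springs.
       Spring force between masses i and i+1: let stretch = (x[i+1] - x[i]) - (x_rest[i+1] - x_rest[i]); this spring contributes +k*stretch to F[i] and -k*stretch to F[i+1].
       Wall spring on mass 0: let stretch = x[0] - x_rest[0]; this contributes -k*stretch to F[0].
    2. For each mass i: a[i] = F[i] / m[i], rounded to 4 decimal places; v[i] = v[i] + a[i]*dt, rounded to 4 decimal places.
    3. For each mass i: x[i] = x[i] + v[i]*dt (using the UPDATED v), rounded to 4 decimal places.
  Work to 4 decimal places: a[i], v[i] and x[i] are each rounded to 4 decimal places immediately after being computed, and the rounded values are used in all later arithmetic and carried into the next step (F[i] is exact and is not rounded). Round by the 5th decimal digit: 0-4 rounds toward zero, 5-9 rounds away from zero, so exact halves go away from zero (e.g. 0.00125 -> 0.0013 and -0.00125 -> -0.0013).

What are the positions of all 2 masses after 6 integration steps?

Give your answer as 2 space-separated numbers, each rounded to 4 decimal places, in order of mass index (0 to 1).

Answer: 5.4300 13.0318

Derivation:
Step 0: x=[7.0000 11.0000] v=[0.0000 0.0000]
Step 1: x=[6.8800 11.1600] v=[-0.6000 0.8000]
Step 2: x=[6.6560 11.4576] v=[-1.1200 1.4880]
Step 3: x=[6.3578 11.8511] v=[-1.4909 1.9674]
Step 4: x=[6.0250 12.2851] v=[-1.6638 2.1701]
Step 5: x=[5.7016 12.6983] v=[-1.6168 2.0661]
Step 6: x=[5.4300 13.0318] v=[-1.3578 1.6674]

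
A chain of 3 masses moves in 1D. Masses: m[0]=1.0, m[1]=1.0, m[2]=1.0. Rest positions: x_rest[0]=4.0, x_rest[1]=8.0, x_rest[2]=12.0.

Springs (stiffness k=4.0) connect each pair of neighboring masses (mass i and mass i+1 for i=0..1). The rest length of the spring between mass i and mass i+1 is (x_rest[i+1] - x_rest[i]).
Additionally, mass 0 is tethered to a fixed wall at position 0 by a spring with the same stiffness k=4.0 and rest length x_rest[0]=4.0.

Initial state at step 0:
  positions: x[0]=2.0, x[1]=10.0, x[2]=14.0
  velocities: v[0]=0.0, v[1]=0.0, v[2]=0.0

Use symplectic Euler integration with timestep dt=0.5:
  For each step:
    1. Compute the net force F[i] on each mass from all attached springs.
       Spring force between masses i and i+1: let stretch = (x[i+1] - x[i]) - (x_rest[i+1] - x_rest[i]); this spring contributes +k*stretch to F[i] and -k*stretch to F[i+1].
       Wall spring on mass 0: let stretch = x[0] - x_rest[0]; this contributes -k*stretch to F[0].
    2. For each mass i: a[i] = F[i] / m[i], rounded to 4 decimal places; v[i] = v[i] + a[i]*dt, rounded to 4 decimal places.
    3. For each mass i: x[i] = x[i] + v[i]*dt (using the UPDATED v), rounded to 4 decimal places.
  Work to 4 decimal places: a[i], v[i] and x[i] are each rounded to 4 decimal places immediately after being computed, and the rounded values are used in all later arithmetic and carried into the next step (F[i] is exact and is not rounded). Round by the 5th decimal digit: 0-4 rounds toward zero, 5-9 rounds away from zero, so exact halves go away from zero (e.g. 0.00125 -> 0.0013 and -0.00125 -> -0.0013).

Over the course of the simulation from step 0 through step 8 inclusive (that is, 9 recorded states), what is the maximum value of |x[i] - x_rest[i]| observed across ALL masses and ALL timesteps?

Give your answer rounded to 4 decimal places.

Answer: 4.0000

Derivation:
Step 0: x=[2.0000 10.0000 14.0000] v=[0.0000 0.0000 0.0000]
Step 1: x=[8.0000 6.0000 14.0000] v=[12.0000 -8.0000 0.0000]
Step 2: x=[4.0000 12.0000 10.0000] v=[-8.0000 12.0000 -8.0000]
Step 3: x=[4.0000 8.0000 12.0000] v=[0.0000 -8.0000 4.0000]
Step 4: x=[4.0000 4.0000 14.0000] v=[0.0000 -8.0000 4.0000]
Step 5: x=[0.0000 10.0000 10.0000] v=[-8.0000 12.0000 -8.0000]
Step 6: x=[6.0000 6.0000 10.0000] v=[12.0000 -8.0000 0.0000]
Step 7: x=[6.0000 6.0000 10.0000] v=[0.0000 0.0000 0.0000]
Step 8: x=[0.0000 10.0000 10.0000] v=[-12.0000 8.0000 0.0000]
Max displacement = 4.0000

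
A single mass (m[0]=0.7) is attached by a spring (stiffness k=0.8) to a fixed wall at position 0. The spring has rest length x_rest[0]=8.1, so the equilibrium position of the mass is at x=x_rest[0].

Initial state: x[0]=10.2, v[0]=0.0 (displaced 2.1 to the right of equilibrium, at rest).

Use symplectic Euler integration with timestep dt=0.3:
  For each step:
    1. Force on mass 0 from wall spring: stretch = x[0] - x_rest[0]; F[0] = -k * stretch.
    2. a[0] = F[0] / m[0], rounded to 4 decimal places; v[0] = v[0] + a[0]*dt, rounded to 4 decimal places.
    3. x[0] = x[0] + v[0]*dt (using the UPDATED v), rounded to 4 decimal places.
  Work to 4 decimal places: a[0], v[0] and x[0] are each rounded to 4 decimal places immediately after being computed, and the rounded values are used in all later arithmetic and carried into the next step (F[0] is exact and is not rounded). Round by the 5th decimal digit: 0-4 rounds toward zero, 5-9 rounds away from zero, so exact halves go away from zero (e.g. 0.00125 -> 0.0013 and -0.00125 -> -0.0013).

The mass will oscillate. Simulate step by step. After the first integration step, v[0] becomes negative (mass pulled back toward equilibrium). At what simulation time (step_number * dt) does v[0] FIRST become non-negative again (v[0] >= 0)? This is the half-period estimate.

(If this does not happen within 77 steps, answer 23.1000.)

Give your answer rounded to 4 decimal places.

Answer: 3.0000

Derivation:
Step 0: x=[10.2000] v=[0.0000]
Step 1: x=[9.9840] v=[-0.7200]
Step 2: x=[9.5742] v=[-1.3659]
Step 3: x=[9.0128] v=[-1.8713]
Step 4: x=[8.3575] v=[-2.1843]
Step 5: x=[7.6757] v=[-2.2726]
Step 6: x=[7.0376] v=[-2.1271]
Step 7: x=[6.5088] v=[-1.7628]
Step 8: x=[6.1436] v=[-1.2173]
Step 9: x=[5.9797] v=[-0.5465]
Step 10: x=[6.0339] v=[0.1805]
First v>=0 after going negative at step 10, time=3.0000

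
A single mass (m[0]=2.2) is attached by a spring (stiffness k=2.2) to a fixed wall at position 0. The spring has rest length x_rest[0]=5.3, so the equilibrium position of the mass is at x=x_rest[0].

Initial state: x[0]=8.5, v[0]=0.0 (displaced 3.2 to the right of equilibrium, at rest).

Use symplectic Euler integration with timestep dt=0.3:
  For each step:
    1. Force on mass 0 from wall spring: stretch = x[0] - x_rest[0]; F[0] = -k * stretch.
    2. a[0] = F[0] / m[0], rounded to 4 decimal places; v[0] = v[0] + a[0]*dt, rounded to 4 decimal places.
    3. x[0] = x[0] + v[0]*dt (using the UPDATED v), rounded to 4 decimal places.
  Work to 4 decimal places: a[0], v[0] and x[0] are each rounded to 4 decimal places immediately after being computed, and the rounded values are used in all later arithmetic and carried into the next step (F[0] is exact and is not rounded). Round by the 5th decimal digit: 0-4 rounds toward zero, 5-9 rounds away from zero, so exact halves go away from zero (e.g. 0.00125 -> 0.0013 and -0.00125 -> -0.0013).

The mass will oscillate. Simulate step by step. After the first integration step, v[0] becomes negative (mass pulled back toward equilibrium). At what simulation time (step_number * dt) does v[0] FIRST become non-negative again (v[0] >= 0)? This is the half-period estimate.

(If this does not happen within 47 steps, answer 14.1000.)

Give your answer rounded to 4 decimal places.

Answer: 3.3000

Derivation:
Step 0: x=[8.5000] v=[0.0000]
Step 1: x=[8.2120] v=[-0.9600]
Step 2: x=[7.6619] v=[-1.8336]
Step 3: x=[6.8992] v=[-2.5422]
Step 4: x=[5.9926] v=[-3.0220]
Step 5: x=[5.0237] v=[-3.2298]
Step 6: x=[4.0796] v=[-3.1469]
Step 7: x=[3.2454] v=[-2.7808]
Step 8: x=[2.5961] v=[-2.1644]
Step 9: x=[2.1901] v=[-1.3532]
Step 10: x=[2.0640] v=[-0.4202]
Step 11: x=[2.2292] v=[0.5506]
First v>=0 after going negative at step 11, time=3.3000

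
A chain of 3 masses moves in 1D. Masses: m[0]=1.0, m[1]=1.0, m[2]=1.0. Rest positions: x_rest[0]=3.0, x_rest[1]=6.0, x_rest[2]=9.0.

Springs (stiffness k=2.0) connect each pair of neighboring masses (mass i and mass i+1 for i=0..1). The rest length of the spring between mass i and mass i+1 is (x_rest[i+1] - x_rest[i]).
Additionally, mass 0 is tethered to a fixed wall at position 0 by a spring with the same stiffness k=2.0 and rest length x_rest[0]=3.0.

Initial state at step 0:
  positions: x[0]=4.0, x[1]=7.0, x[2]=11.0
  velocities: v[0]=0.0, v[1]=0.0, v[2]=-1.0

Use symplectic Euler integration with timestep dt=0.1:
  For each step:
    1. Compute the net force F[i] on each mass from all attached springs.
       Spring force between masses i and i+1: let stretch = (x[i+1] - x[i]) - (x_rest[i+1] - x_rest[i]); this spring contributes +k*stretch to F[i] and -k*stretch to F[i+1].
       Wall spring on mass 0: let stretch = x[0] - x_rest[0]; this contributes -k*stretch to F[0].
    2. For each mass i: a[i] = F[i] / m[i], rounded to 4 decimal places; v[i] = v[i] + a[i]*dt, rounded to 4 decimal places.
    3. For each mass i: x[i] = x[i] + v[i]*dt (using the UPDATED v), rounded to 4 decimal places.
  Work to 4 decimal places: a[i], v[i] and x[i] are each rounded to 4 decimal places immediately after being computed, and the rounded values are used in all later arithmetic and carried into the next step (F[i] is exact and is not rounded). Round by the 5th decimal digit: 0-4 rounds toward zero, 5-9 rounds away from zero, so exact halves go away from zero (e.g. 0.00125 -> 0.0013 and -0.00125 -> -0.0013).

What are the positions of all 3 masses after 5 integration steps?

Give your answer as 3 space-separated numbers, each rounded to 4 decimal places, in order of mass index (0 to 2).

Step 0: x=[4.0000 7.0000 11.0000] v=[0.0000 0.0000 -1.0000]
Step 1: x=[3.9800 7.0200 10.8800] v=[-0.2000 0.2000 -1.2000]
Step 2: x=[3.9412 7.0564 10.7428] v=[-0.3880 0.3640 -1.3720]
Step 3: x=[3.8859 7.1042 10.5919] v=[-0.5532 0.4782 -1.5093]
Step 4: x=[3.8172 7.1574 10.4312] v=[-0.6867 0.5321 -1.6068]
Step 5: x=[3.7390 7.2093 10.2650] v=[-0.7821 0.5188 -1.6616]

Answer: 3.7390 7.2093 10.2650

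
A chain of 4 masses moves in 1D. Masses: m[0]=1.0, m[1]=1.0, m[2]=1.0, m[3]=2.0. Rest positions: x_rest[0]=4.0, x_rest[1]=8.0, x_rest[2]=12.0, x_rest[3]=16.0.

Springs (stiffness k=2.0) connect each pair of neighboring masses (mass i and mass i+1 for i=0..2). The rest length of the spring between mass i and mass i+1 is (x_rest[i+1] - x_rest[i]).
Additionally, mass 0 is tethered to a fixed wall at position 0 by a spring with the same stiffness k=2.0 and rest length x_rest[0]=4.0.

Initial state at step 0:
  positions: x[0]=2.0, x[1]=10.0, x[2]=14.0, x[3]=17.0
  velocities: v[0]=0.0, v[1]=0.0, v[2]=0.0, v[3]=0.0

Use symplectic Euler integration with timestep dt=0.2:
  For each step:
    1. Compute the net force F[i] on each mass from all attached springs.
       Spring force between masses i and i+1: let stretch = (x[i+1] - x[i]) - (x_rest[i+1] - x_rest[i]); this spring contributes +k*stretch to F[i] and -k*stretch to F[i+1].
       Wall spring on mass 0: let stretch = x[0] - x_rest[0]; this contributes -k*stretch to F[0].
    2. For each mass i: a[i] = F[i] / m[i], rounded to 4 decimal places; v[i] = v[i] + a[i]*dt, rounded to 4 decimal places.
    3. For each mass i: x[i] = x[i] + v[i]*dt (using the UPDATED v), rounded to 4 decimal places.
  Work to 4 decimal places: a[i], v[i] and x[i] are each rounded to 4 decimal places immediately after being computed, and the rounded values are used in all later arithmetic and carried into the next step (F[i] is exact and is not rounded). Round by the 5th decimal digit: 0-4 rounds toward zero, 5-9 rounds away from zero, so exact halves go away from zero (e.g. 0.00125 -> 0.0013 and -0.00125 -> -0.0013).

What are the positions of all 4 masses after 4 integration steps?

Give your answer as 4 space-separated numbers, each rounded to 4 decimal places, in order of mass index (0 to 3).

Answer: 5.4198 7.8981 13.1076 17.3270

Derivation:
Step 0: x=[2.0000 10.0000 14.0000 17.0000] v=[0.0000 0.0000 0.0000 0.0000]
Step 1: x=[2.4800 9.6800 13.9200 17.0400] v=[2.4000 -1.6000 -0.4000 0.2000]
Step 2: x=[3.3376 9.1232 13.7504 17.1152] v=[4.2880 -2.7840 -0.8480 0.3760]
Step 3: x=[4.3910 8.4737 13.4798 17.2158] v=[5.2672 -3.2474 -1.3530 0.5030]
Step 4: x=[5.4198 7.8981 13.1076 17.3270] v=[5.1439 -2.8780 -1.8610 0.5558]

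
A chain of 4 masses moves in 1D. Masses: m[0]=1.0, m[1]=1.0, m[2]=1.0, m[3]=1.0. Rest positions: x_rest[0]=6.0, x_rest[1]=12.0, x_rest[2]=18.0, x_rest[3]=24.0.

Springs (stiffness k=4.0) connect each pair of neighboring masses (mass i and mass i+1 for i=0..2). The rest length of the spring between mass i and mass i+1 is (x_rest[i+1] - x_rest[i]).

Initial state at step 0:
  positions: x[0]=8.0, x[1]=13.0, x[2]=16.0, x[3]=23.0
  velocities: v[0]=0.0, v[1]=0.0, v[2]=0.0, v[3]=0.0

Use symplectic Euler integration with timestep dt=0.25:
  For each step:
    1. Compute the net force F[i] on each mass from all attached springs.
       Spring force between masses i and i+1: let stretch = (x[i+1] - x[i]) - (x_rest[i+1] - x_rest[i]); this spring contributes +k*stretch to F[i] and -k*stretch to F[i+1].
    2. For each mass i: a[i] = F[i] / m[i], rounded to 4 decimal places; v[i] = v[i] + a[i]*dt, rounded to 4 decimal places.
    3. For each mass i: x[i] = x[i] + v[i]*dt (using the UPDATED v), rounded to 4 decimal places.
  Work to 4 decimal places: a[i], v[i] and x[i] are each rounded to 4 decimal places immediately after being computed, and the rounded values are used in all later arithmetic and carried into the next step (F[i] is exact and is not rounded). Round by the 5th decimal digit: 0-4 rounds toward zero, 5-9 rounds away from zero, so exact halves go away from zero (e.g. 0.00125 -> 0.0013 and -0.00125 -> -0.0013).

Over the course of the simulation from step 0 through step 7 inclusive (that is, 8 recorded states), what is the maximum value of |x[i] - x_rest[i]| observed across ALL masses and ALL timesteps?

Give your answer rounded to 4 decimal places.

Answer: 2.3458

Derivation:
Step 0: x=[8.0000 13.0000 16.0000 23.0000] v=[0.0000 0.0000 0.0000 0.0000]
Step 1: x=[7.7500 12.5000 17.0000 22.7500] v=[-1.0000 -2.0000 4.0000 -1.0000]
Step 2: x=[7.1875 11.9375 18.3125 22.5625] v=[-2.2500 -2.2500 5.2500 -0.7500]
Step 3: x=[6.3125 11.7813 19.0938 22.8125] v=[-3.5000 -0.6250 3.1250 1.0000]
Step 4: x=[5.3047 12.0860 18.9766 23.6328] v=[-4.0312 1.2187 -0.4688 3.2813]
Step 5: x=[4.4922 12.4180 18.3008 24.7891] v=[-3.2499 1.3280 -2.7032 4.6251]
Step 6: x=[4.1612 12.2393 17.7764 25.8233] v=[-1.3241 -0.7150 -2.0977 4.1368]
Step 7: x=[4.3497 11.4253 17.8794 26.3458] v=[0.7540 -3.2560 0.4121 2.0899]
Max displacement = 2.3458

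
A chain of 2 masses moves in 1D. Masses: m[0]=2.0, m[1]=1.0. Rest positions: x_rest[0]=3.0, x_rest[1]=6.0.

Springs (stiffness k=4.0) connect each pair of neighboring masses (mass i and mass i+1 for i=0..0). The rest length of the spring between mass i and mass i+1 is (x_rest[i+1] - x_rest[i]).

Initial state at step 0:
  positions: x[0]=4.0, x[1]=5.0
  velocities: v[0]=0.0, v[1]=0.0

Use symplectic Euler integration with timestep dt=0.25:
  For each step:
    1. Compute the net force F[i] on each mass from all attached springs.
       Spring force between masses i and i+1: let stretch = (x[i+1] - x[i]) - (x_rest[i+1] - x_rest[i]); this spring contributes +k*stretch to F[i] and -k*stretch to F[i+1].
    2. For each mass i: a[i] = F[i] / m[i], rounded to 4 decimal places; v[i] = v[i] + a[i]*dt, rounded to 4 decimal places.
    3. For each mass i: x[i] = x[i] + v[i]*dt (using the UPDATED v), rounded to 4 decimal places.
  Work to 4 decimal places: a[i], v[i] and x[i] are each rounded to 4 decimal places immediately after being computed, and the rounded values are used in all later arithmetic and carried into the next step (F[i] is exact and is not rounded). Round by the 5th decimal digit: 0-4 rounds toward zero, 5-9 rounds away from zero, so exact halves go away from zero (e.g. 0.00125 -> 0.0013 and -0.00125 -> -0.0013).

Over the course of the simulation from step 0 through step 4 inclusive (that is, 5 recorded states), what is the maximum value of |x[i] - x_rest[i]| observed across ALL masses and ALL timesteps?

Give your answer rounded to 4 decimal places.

Step 0: x=[4.0000 5.0000] v=[0.0000 0.0000]
Step 1: x=[3.7500 5.5000] v=[-1.0000 2.0000]
Step 2: x=[3.3438 6.3125] v=[-1.6250 3.2500]
Step 3: x=[2.9336 7.1328] v=[-1.6407 3.2813]
Step 4: x=[2.6733 7.6533] v=[-1.0411 2.0821]
Max displacement = 1.6533

Answer: 1.6533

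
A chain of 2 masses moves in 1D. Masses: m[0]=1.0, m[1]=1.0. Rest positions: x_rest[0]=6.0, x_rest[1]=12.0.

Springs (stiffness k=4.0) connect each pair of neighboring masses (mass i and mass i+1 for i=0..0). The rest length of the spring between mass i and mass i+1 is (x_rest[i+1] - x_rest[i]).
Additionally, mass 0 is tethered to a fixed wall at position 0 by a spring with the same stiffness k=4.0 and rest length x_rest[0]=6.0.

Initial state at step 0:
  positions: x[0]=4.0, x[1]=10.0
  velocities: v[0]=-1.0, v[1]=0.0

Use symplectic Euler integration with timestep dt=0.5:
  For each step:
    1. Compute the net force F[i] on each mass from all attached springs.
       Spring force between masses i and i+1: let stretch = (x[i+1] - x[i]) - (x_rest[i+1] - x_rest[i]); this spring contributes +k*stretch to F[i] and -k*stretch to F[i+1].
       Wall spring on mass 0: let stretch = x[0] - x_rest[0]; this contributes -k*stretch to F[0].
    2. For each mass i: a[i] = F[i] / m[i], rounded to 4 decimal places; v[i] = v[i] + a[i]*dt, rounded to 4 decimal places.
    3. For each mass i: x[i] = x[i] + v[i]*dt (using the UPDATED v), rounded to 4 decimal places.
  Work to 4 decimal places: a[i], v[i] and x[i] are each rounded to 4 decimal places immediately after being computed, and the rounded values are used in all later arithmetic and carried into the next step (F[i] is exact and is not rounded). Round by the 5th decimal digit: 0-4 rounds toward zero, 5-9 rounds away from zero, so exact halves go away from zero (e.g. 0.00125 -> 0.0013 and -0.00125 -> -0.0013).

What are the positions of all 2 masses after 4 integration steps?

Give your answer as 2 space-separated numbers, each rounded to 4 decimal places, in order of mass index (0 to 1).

Step 0: x=[4.0000 10.0000] v=[-1.0000 0.0000]
Step 1: x=[5.5000 10.0000] v=[3.0000 0.0000]
Step 2: x=[6.0000 11.5000] v=[1.0000 3.0000]
Step 3: x=[6.0000 13.5000] v=[0.0000 4.0000]
Step 4: x=[7.5000 14.0000] v=[3.0000 1.0000]

Answer: 7.5000 14.0000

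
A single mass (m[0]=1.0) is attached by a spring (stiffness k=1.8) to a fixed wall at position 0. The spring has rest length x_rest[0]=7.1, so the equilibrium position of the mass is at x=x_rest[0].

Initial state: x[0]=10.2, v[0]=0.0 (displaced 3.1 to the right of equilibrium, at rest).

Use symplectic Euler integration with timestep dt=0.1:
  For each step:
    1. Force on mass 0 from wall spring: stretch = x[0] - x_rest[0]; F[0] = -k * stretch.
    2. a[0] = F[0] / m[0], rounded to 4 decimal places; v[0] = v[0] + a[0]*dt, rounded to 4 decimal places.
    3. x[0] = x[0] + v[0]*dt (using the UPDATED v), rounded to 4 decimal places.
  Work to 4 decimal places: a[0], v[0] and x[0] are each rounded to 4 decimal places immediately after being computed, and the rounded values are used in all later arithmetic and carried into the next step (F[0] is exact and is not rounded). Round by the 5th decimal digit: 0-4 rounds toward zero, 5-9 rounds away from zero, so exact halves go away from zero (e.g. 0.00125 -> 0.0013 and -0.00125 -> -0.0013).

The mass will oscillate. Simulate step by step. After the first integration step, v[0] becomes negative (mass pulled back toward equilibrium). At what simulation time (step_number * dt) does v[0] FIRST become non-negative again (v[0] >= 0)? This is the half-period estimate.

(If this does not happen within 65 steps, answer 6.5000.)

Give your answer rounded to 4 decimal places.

Answer: 2.4000

Derivation:
Step 0: x=[10.2000] v=[0.0000]
Step 1: x=[10.1442] v=[-0.5580]
Step 2: x=[10.0336] v=[-1.1060]
Step 3: x=[9.8702] v=[-1.6341]
Step 4: x=[9.6569] v=[-2.1327]
Step 5: x=[9.3976] v=[-2.5929]
Step 6: x=[9.0970] v=[-3.0065]
Step 7: x=[8.7604] v=[-3.3660]
Step 8: x=[8.3939] v=[-3.6649]
Step 9: x=[8.0041] v=[-3.8978]
Step 10: x=[7.5981] v=[-4.0605]
Step 11: x=[7.1831] v=[-4.1502]
Step 12: x=[6.7666] v=[-4.1652]
Step 13: x=[6.3561] v=[-4.1052]
Step 14: x=[5.9590] v=[-3.9713]
Step 15: x=[5.5824] v=[-3.7659]
Step 16: x=[5.2331] v=[-3.4927]
Step 17: x=[4.9174] v=[-3.1567]
Step 18: x=[4.6410] v=[-2.7638]
Step 19: x=[4.4089] v=[-2.3212]
Step 20: x=[4.2252] v=[-1.8368]
Step 21: x=[4.0933] v=[-1.3193]
Step 22: x=[4.0155] v=[-0.7781]
Step 23: x=[3.9932] v=[-0.2229]
Step 24: x=[4.0268] v=[0.3363]
First v>=0 after going negative at step 24, time=2.4000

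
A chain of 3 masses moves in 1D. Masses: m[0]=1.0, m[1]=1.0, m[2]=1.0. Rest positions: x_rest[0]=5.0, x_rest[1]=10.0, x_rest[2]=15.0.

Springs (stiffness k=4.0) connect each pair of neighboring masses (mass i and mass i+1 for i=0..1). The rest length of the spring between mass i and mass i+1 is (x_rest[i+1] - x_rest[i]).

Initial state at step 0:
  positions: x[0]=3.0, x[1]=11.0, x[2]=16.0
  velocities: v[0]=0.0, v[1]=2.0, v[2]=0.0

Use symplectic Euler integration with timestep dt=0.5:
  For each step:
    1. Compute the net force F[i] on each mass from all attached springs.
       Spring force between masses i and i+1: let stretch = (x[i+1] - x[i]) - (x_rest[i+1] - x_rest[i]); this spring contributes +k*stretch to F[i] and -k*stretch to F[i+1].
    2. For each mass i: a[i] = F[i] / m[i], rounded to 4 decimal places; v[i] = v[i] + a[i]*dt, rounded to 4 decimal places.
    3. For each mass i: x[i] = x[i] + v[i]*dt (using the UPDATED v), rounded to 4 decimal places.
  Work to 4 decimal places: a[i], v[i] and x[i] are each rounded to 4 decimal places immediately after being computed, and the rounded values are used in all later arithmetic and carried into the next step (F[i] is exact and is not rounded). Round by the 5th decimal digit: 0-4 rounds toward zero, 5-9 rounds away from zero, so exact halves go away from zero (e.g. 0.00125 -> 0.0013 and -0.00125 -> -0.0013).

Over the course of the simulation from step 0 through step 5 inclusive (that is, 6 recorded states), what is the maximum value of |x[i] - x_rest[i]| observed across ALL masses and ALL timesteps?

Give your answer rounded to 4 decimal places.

Step 0: x=[3.0000 11.0000 16.0000] v=[0.0000 2.0000 0.0000]
Step 1: x=[6.0000 9.0000 16.0000] v=[6.0000 -4.0000 0.0000]
Step 2: x=[7.0000 11.0000 14.0000] v=[2.0000 4.0000 -4.0000]
Step 3: x=[7.0000 12.0000 14.0000] v=[0.0000 2.0000 0.0000]
Step 4: x=[7.0000 10.0000 17.0000] v=[0.0000 -4.0000 6.0000]
Step 5: x=[5.0000 12.0000 18.0000] v=[-4.0000 4.0000 2.0000]
Max displacement = 3.0000

Answer: 3.0000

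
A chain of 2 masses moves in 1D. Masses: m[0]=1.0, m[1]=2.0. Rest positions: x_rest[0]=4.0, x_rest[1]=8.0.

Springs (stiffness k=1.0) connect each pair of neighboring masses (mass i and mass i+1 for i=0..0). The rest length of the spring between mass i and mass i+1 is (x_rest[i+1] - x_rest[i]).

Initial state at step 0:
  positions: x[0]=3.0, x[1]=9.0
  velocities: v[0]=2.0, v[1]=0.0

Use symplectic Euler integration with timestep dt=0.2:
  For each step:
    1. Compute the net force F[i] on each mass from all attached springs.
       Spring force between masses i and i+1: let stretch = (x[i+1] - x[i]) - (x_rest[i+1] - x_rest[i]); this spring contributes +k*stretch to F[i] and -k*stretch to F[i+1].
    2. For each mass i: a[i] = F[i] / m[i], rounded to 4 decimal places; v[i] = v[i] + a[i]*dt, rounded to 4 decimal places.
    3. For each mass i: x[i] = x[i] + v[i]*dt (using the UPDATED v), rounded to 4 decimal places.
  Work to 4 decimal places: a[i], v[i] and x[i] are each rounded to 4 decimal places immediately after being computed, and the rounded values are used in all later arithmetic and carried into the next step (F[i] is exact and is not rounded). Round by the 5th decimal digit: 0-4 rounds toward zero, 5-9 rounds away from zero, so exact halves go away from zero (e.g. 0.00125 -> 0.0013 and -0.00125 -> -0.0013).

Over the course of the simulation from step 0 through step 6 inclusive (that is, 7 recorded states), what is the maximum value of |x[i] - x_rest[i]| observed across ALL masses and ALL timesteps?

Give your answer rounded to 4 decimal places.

Answer: 2.2590

Derivation:
Step 0: x=[3.0000 9.0000] v=[2.0000 0.0000]
Step 1: x=[3.4800 8.9600] v=[2.4000 -0.2000]
Step 2: x=[4.0192 8.8904] v=[2.6960 -0.3480]
Step 3: x=[4.5932 8.8034] v=[2.8702 -0.4351]
Step 4: x=[5.1756 8.7122] v=[2.9122 -0.4561]
Step 5: x=[5.7395 8.6302] v=[2.8195 -0.4098]
Step 6: x=[6.2590 8.5704] v=[2.5976 -0.2989]
Max displacement = 2.2590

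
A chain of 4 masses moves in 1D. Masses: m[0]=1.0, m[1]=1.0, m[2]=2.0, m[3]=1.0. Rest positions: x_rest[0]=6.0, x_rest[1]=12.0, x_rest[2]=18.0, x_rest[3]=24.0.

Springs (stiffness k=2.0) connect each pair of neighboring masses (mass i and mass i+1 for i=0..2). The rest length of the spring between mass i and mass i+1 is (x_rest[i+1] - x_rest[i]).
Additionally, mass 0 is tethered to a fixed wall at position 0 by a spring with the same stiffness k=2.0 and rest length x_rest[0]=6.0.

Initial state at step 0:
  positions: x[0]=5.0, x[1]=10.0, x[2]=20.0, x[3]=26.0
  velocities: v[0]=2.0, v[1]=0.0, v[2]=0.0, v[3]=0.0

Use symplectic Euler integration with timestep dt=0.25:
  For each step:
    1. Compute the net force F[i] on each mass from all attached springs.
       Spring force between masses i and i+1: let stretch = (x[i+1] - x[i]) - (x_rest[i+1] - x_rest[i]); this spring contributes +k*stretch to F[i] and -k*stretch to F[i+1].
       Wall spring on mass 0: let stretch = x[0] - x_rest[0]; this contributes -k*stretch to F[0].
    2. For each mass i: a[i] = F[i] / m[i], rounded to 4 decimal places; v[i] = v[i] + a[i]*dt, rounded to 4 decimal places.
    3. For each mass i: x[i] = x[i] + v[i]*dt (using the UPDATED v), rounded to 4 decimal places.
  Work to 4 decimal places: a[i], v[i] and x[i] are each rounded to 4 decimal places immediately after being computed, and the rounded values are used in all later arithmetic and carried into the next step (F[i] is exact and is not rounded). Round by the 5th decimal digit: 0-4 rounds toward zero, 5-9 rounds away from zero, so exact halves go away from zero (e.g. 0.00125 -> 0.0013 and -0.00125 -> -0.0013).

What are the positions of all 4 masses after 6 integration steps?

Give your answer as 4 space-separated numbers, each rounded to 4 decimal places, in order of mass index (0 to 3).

Step 0: x=[5.0000 10.0000 20.0000 26.0000] v=[2.0000 0.0000 0.0000 0.0000]
Step 1: x=[5.5000 10.6250 19.7500 26.0000] v=[2.0000 2.5000 -1.0000 0.0000]
Step 2: x=[5.9531 11.7500 19.3203 25.9688] v=[1.8125 4.5000 -1.7188 -0.1250]
Step 3: x=[6.3867 13.0967 18.8330 25.8565] v=[1.7344 5.3867 -1.9493 -0.4493]
Step 4: x=[6.8607 14.3217 18.4261 25.6162] v=[1.8961 4.8999 -1.6275 -0.9611]
Step 5: x=[7.4098 15.1271 18.2121 25.2272] v=[2.1963 3.2216 -0.8561 -1.5562]
Step 6: x=[7.9973 15.3535 18.2437 24.7113] v=[2.3501 0.9055 0.1264 -2.0638]

Answer: 7.9973 15.3535 18.2437 24.7113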